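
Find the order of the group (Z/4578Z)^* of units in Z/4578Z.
|(Z/4578Z)^*| = 1296

(Z/4578Z)^* consists of the classes a with gcd(a, 4578) = 1, so its order is φ(4578). φ is multiplicative, with φ(p^e) = p^e − p^(e−1). Factorise 4578 = 2 · 3 · 7 · 109. Then
  φ(4578) = (2 − 1) · (3 − 1) · (7 − 1) · (109 − 1) = 1 · 2 · 6 · 108 = 1296.
Thus |(Z/4578Z)^*| = 1296.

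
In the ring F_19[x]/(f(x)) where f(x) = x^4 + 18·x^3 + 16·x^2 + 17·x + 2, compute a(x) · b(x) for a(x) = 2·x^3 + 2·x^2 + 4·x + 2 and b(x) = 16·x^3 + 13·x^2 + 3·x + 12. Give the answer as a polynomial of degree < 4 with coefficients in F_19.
Multiply as integer polynomials: a · b = 32·x^6 + 58·x^5 + 96·x^4 + 114·x^3 + 62·x^2 + 54·x + 24. Reducing coefficients mod 19: a · b ≡ 13·x^6 + x^5 + x^4 + 5·x^2 + 16·x + 5. Now divide by f(x) = x^4 + 18·x^3 + 16·x^2 + 17·x + 2 in F_19[x], eliminating the leading term at each step:
  leading term 13·x^6: subtract (13·x^2)·f(x) = 13·x^6 + 6·x^5 + 18·x^4 + 12·x^3 + 7·x^2, leaving 14·x^5 + 2·x^4 + 7·x^3 + 17·x^2 + 16·x + 5 (coefficients mod 19)
  leading term 14·x^5: subtract (14·x)·f(x) = 14·x^5 + 5·x^4 + 15·x^3 + 10·x^2 + 9·x, leaving 16·x^4 + 11·x^3 + 7·x^2 + 7·x + 5 (coefficients mod 19)
  leading term 16·x^4: subtract (16)·f(x) = 16·x^4 + 3·x^3 + 9·x^2 + 6·x + 13, leaving 8·x^3 + 17·x^2 + x + 11 (coefficients mod 19)
The degree is now < 4, so this is the remainder. Hence a · b ≡ 8·x^3 + 17·x^2 + x + 11 in F_19[x]/(f).

Final answer: a · b ≡ 8·x^3 + 17·x^2 + x + 11 (mod f(x))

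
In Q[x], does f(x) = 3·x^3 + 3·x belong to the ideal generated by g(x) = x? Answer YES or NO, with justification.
YES

In Q[x] the ideal (g) consists of all multiples of g, so f ∈ (g) iff g | f, i.e. iff the remainder of f on division by g is 0. Divide f by g (g is monic, so eliminate the leading term of the running remainder at each step):
  leading term 3·x^3: subtract (3·x^2)·g(x) = 3·x^3, leaving 3·x
  leading term 3·x: subtract (3)·g(x) = 3·x, leaving 0
The remainder is 0, so f(x) = g(x) · h(x) with h(x) = 3·x^2 + 3. Hence g | f, i.e. f ∈ (g).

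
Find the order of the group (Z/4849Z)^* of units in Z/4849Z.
(Z/4849Z)^* consists of the classes a with gcd(a, 4849) = 1, so its order is φ(4849). φ is multiplicative, with φ(p^e) = p^e − p^(e−1). Factorise 4849 = 13 · 373. Then
  φ(4849) = (13 − 1) · (373 − 1) = 12 · 372 = 4464.
Thus |(Z/4849Z)^*| = 4464.

Final answer: |(Z/4849Z)^*| = 4464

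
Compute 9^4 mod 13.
9

Use repeated squaring. Binary(4) = 100. Walk through the bits of the exponent 4 left-to-right: at each bit after the leading one, square the running value, then multiply by 9 if the bit is 1 (always reducing mod 13):
  bit 1 = 1 (leading): start with 9.
  bit 2 = 0: square 9^2 = 81 ≡ 3 (mod 13).
  bit 3 = 0: square 3^2 = 9 (mod 13).
Final value: 9^4 ≡ 9 (mod 13).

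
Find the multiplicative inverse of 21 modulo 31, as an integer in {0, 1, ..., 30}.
21^(−1) ≡ 3 (mod 31)

Apply the extended Euclidean algorithm to (31, 21), tracking rows (r, s, t) with s·31 + t·21 = r. Each division r_prev = q·r_cur + r_new produces the new row as (previous row) − q·(current row):
  row A: (31, 1, 0)   [1·31 + 0·21 = 31]
  row B: (21, 0, 1)   [0·31 + 1·21 = 21]
  31 = 1·21 + 10   → row C = row A − 1·row B = (10, 1, −1)   [check: 1·31 − 1·21 = 10]
  21 = 2·10 + 1   → row D = row B − 2·row C = (1, −2, 3)   [check: −2·31 + 3·21 = 1]
  10 = 10·1 + 0   → remainder 0, stop. gcd = 1 (last nonzero row D).
The gcd is 1, so 21 is invertible mod 31. The last nonzero row gives −2·31 + 3·21 = 1, so t = 3. So 21^(−1) ≡ 3 (mod 31). Verify: 21 · 3 = 63 ≡ 1 (mod 31). ✓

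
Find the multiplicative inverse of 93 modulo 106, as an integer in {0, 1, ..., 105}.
93^(−1) ≡ 57 (mod 106)

Apply the extended Euclidean algorithm to (106, 93), tracking rows (r, s, t) with s·106 + t·93 = r. Each division r_prev = q·r_cur + r_new produces the new row as (previous row) − q·(current row):
  row A: (106, 1, 0)   [1·106 + 0·93 = 106]
  row B: (93, 0, 1)   [0·106 + 1·93 = 93]
  106 = 1·93 + 13   → row C = row A − 1·row B = (13, 1, −1)   [check: 1·106 − 1·93 = 13]
  93 = 7·13 + 2   → row D = row B − 7·row C = (2, −7, 8)   [check: −7·106 + 8·93 = 2]
  13 = 6·2 + 1   → row E = row C − 6·row D = (1, 43, −49)   [check: 43·106 − 49·93 = 1]
  2 = 2·1 + 0   → remainder 0, stop. gcd = 1 (last nonzero row E).
The gcd is 1, so 93 is invertible mod 106. The last nonzero row gives 43·106 − 49·93 = 1, so t = −49. So 93^(−1) ≡ −49 ≡ 57 (mod 106). Verify: 93 · 57 = 5301 ≡ 1 (mod 106). ✓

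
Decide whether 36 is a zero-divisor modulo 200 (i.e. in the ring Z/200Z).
gcd(36, 200) = 4 > 1, so 36 is not a unit in Z/200Z. In Z/nZ every nonzero non-unit is a zero-divisor: explicitly, take b = 200/gcd = 50 ≠ 0 (mod 200); then 36·50 = 1800 = 9·200, i.e. 36·50 ≡ 0 (mod 200). So 36 is a zero-divisor.

Final answer: YES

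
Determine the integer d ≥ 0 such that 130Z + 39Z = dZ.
In the PID Z, (a, b) is generated by gcd(a, b). Compute gcd(130, 39) with the extended Euclidean algorithm, tracking rows (r, s, t) with s·130 + t·39 = r:
  row A: (130, 1, 0)   [1·130 + 0·39 = 130]
  row B: (39, 0, 1)   [0·130 + 1·39 = 39]
  130 = 3·39 + 13   → row C = row A − 3·row B = (13, 1, −3)   [check: 1·130 − 3·39 = 13]
  39 = 3·13 + 0   → remainder 0, stop. gcd = 13 (last nonzero row C).
So gcd(130, 39) = 13, with Bézout identity 1·130 − 3·39 = 13. Containment (⊇): the Bézout identity exhibits 13 as an element of (130, 39), giving (13) ⊆ (130, 39). Containment (⊆): since 13 | 130 and 13 | 39 (130 = 13·10, 39 = 13·3), every Z-linear combination of 130 and 39 is divisible by 13, so (130, 39) ⊆ (13). Therefore (130, 39) = (13), d = 13.

Final answer: (130, 39) = (13); d = 13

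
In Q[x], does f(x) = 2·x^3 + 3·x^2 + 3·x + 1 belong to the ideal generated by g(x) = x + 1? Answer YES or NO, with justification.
NO

In Q[x] the ideal (g) consists of all multiples of g, so f ∈ (g) iff g | f, i.e. iff the remainder of f on division by g is 0. Divide f by g (g is monic, so eliminate the leading term of the running remainder at each step):
  leading term 2·x^3: subtract (2·x^2)·g(x) = 2·x^3 + 2·x^2, leaving x^2 + 3·x + 1
  leading term x^2: subtract (x)·g(x) = x^2 + x, leaving 2·x + 1
  leading term 2·x: subtract (2)·g(x) = 2·x + 2, leaving -1
The remainder r(x) = -1 ≠ 0 (and deg r < deg g), so g ∤ f, i.e. f ∉ (g).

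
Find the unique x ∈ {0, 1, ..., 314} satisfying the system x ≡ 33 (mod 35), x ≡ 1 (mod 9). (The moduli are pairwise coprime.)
The moduli 35, 9 are pairwise coprime, so by the CRT there is a unique solution mod 35·9 = 315.
Solve by successive substitution. Start with x ≡ 33 (mod 35).
  Combine with x ≡ 1 (mod 9): write x = 33 + 35·t and require 33 + 35·t ≡ 1 (mod 9), i.e. 35·t ≡ 1 − 33 ≡ 4 (mod 9). Since 35^(−1) ≡ 8 (mod 9) (35 ≡ 8 (mod 9)), t ≡ 8·4 ≡ 5 (mod 9). So x ≡ 33 + 35·5 = 208 (mod 315).
Unique solution in [0, 315): x = 208.

Final answer: x ≡ 208 (mod 315); the representative in [0, 315) is 208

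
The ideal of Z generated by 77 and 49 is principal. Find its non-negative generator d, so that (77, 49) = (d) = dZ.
(77, 49) = (7); d = 7

In the PID Z, (a, b) is generated by gcd(a, b). Compute gcd(77, 49) with the extended Euclidean algorithm, tracking rows (r, s, t) with s·77 + t·49 = r:
  row A: (77, 1, 0)   [1·77 + 0·49 = 77]
  row B: (49, 0, 1)   [0·77 + 1·49 = 49]
  77 = 1·49 + 28   → row C = row A − 1·row B = (28, 1, −1)   [check: 1·77 − 1·49 = 28]
  49 = 1·28 + 21   → row D = row B − 1·row C = (21, −1, 2)   [check: −1·77 + 2·49 = 21]
  28 = 1·21 + 7   → row E = row C − 1·row D = (7, 2, −3)   [check: 2·77 − 3·49 = 7]
  21 = 3·7 + 0   → remainder 0, stop. gcd = 7 (last nonzero row E).
So gcd(77, 49) = 7, with Bézout identity 2·77 − 3·49 = 7. Containment (⊇): the Bézout identity exhibits 7 as an element of (77, 49), giving (7) ⊆ (77, 49). Containment (⊆): since 7 | 77 and 7 | 49 (77 = 7·11, 49 = 7·7), every Z-linear combination of 77 and 49 is divisible by 7, so (77, 49) ⊆ (7). Therefore (77, 49) = (7), d = 7.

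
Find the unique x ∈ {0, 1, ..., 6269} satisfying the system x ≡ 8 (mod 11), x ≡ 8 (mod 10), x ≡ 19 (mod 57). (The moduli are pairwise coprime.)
The moduli 11, 10, 57 are pairwise coprime, so by the CRT there is a unique solution mod 11·10·57 = 6270.
Solve by successive substitution. Start with x ≡ 8 (mod 11).
  Combine with x ≡ 8 (mod 10): write x = 8 + 11·t and require 8 + 11·t ≡ 8 (mod 10), i.e. 11·t ≡ 8 − 8 ≡ 0 (mod 10). Since 11^(−1) ≡ 1 (mod 10) (11 ≡ 1 (mod 10)), t ≡ 1·0 ≡ 0 (mod 10). So x ≡ 8 + 11·0 = 8 (mod 110).
  Combine with x ≡ 19 (mod 57): write x = 8 + 110·t and require 8 + 110·t ≡ 19 (mod 57), i.e. 110·t ≡ 19 − 8 ≡ 11 (mod 57). Since 110^(−1) ≡ 14 (mod 57) (110 ≡ 53 (mod 57)), t ≡ 14·11 ≡ 40 (mod 57). So x ≡ 8 + 110·40 = 4408 (mod 6270).
Unique solution in [0, 6270): x = 4408.

Final answer: x ≡ 4408 (mod 6270); the representative in [0, 6270) is 4408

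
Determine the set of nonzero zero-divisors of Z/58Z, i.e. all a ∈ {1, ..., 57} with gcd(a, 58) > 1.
nonzero zero-divisors of Z/58Z = {2, 4, 6, 8, 10, 12, 14, 16, 18, 20, 22, 24, 26, 28, 29, 30, 32, 34, 36, 38, 40, 42, 44, 46, 48, 50, 52, 54, 56}

An element a ∈ Z/58Z (with a ≠ 0) is a zero-divisor iff gcd(a, 58) > 1 (because a is a unit precisely when gcd(a, n) = 1, and in Z/nZ every nonzero, non-unit element is a zero-divisor). Scan a = 1, ..., 57 and keep those with gcd(a, 58) > 1:
  gcd(2, 58) = 2, gcd(4, 58) = 2, gcd(6, 58) = 2, gcd(8, 58) = 2, gcd(10, 58) = 2, gcd(12, 58) = 2, gcd(14, 58) = 2, gcd(16, 58) = 2, gcd(18, 58) = 2, gcd(20, 58) = 2, gcd(22, 58) = 2, gcd(24, 58) = 2, gcd(26, 58) = 2, gcd(28, 58) = 2, gcd(29, 58) = 29, gcd(30, 58) = 2, gcd(32, 58) = 2, gcd(34, 58) = 2, gcd(36, 58) = 2, gcd(38, 58) = 2, gcd(40, 58) = 2, gcd(42, 58) = 2, gcd(44, 58) = 2, gcd(46, 58) = 2, gcd(48, 58) = 2, gcd(50, 58) = 2, gcd(52, 58) = 2, gcd(54, 58) = 2, gcd(56, 58) = 2.
All other a ∈ {1, ..., 57} have gcd(a, 58) = 1 and are units. So the nonzero zero-divisors are exactly the 29 values of a appearing in this scan.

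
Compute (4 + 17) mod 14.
7

Reduce the summands first: 17 ≡ 3 (mod 14), so 4 + 17 ≡ 4 + 3 (mod 14). 4 + 3 = 7; 7 = 0·14 + 7, so (4 + 17) mod 14 = 7.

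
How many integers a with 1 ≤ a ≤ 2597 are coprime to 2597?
The number of a ∈ {1, ..., 2597} with gcd(a, 2597) = 1 is by definition Euler's totient φ(2597). φ is multiplicative, with φ(p^e) = p^e − p^(e−1). Factorise 2597 = 7^2 · 53. Then
  φ(2597) = (7^2 − 7^1) · (53 − 1) = 42 · 52 = 2184.
So there are 2184 such integers.

Final answer: 2184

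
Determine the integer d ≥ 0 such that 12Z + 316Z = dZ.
(12, 316) = (4); d = 4

In the PID Z, (a, b) is generated by gcd(a, b). Compute gcd(316, 12) with the extended Euclidean algorithm, tracking rows (r, s, t) with s·316 + t·12 = r:
  row A: (316, 1, 0)   [1·316 + 0·12 = 316]
  row B: (12, 0, 1)   [0·316 + 1·12 = 12]
  316 = 26·12 + 4   → row C = row A − 26·row B = (4, 1, −26)   [check: 1·316 − 26·12 = 4]
  12 = 3·4 + 0   → remainder 0, stop. gcd = 4 (last nonzero row C).
So gcd(12, 316) = 4, with Bézout identity 1·316 − 26·12 = 4. Containment (⊇): the Bézout identity exhibits 4 as an element of (12, 316), giving (4) ⊆ (12, 316). Containment (⊆): since 4 | 12 and 4 | 316 (12 = 4·3, 316 = 4·79), every Z-linear combination of 12 and 316 is divisible by 4, so (12, 316) ⊆ (4). Therefore (12, 316) = (4), d = 4.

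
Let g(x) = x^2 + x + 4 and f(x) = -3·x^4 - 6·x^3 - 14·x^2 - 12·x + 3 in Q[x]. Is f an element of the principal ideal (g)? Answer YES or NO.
NO

In Q[x] the ideal (g) consists of all multiples of g, so f ∈ (g) iff g | f, i.e. iff the remainder of f on division by g is 0. Divide f by g (g is monic, so eliminate the leading term of the running remainder at each step):
  leading term -3·x^4: subtract (-3·x^2)·g(x) = -3·x^4 - 3·x^3 - 12·x^2, leaving -3·x^3 - 2·x^2 - 12·x + 3
  leading term -3·x^3: subtract (-3·x)·g(x) = -3·x^3 - 3·x^2 - 12·x, leaving x^2 + 3
  leading term x^2: subtract (1)·g(x) = x^2 + x + 4, leaving -x - 1
The remainder r(x) = -x - 1 ≠ 0 (and deg r < deg g), so g ∤ f, i.e. f ∉ (g).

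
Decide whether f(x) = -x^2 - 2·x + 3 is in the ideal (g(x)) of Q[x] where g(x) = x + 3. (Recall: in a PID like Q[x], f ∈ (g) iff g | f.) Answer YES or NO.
In Q[x] the ideal (g) consists of all multiples of g, so f ∈ (g) iff g | f, i.e. iff the remainder of f on division by g is 0. Divide f by g (g is monic, so eliminate the leading term of the running remainder at each step):
  leading term -x^2: subtract (-x)·g(x) = -x^2 - 3·x, leaving x + 3
  leading term x: subtract (1)·g(x) = x + 3, leaving 0
The remainder is 0, so f(x) = g(x) · h(x) with h(x) = 1 - x. Hence g | f, i.e. f ∈ (g).

Final answer: YES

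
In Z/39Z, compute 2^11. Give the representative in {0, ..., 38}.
20

Use repeated squaring. Binary(11) = 1011. Walk through the bits of the exponent 11 left-to-right: at each bit after the leading one, square the running value, then multiply by 2 if the bit is 1 (always reducing mod 39):
  bit 1 = 1 (leading): start with 2.
  bit 2 = 0: square 2^2 = 4 (mod 39).
  bit 3 = 1: square 4^2 = 16; bit is 1, so multiply 16·2 = 32 (mod 39).
  bit 4 = 1: square 32^2 = 1024 ≡ 10; bit is 1, so multiply 10·2 = 20 (mod 39).
Final value: 2^11 ≡ 20 (mod 39).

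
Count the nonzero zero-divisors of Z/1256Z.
In Z/1256Z each nonzero element is either a unit (gcd with 1256 is 1) or a zero-divisor (gcd > 1). The number of units is φ(1256): factorise 1256 = 2^3 · 157, so φ(1256) = (2^3 − 2^2) · (157 − 1) = 4 · 156 = 624. The nonzero elements number 1256 − 1 = 1255. Hence the nonzero zero-divisors number 1255 − 624 = 631.

Final answer: Z/1256Z has 631 nonzero zero-divisors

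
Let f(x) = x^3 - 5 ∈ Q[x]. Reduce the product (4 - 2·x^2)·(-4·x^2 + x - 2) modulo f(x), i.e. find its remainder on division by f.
a · b ≡ -12·x^2 + 44·x - 18 (mod f(x))

First multiply in Q[x] without reducing: a · b = 8·x^4 - 2·x^3 - 12·x^2 + 4·x - 8. Now divide by f(x) = x^3 - 5, eliminating the leading term at each step:
  leading term 8·x^4: subtract (8·x)·f(x) = 8·x^4 - 40·x, leaving -2·x^3 - 12·x^2 + 44·x - 8
  leading term -2·x^3: subtract (-2)·f(x) = 10 - 2·x^3, leaving -12·x^2 + 44·x - 18
The degree is now < 3, so this is the remainder. Hence a · b ≡ -12·x^2 + 44·x - 18 in Q[x]/(f).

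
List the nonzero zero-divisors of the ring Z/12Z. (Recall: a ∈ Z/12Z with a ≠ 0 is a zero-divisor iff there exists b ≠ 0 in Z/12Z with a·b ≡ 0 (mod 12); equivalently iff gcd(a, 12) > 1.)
An element a ∈ Z/12Z (with a ≠ 0) is a zero-divisor iff gcd(a, 12) > 1 (because a is a unit precisely when gcd(a, n) = 1, and in Z/nZ every nonzero, non-unit element is a zero-divisor). Scan a = 1, ..., 11 and keep those with gcd(a, 12) > 1:
  gcd(2, 12) = 2, gcd(3, 12) = 3, gcd(4, 12) = 4, gcd(6, 12) = 6, gcd(8, 12) = 4, gcd(9, 12) = 3, gcd(10, 12) = 2.
All other a ∈ {1, ..., 11} have gcd(a, 12) = 1 and are units. So the nonzero zero-divisors are exactly the 7 values of a appearing in this scan.

Final answer: nonzero zero-divisors of Z/12Z = {2, 3, 4, 6, 8, 9, 10}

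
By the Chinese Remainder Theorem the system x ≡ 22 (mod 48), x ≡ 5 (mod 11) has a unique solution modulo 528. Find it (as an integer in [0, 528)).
The moduli 48, 11 are pairwise coprime, so by the CRT there is a unique solution mod 48·11 = 528.
Solve by successive substitution. Start with x ≡ 22 (mod 48).
  Combine with x ≡ 5 (mod 11): write x = 22 + 48·t and require 22 + 48·t ≡ 5 (mod 11), i.e. 48·t ≡ 5 − 22 ≡ 5 (mod 11). Since 48^(−1) ≡ 3 (mod 11) (48 ≡ 4 (mod 11)), t ≡ 3·5 ≡ 4 (mod 11). So x ≡ 22 + 48·4 = 214 (mod 528).
Unique solution in [0, 528): x = 214.

Final answer: x ≡ 214 (mod 528); the representative in [0, 528) is 214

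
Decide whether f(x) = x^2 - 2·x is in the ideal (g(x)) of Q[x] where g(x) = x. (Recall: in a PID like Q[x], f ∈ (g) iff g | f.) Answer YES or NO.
In Q[x] the ideal (g) consists of all multiples of g, so f ∈ (g) iff g | f, i.e. iff the remainder of f on division by g is 0. Divide f by g (g is monic, so eliminate the leading term of the running remainder at each step):
  leading term x^2: subtract (x)·g(x) = x^2, leaving -2·x
  leading term -2·x: subtract (-2)·g(x) = -2·x, leaving 0
The remainder is 0, so f(x) = g(x) · h(x) with h(x) = x - 2. Hence g | f, i.e. f ∈ (g).

Final answer: YES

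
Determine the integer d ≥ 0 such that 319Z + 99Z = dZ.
(319, 99) = (11); d = 11

In the PID Z, (a, b) is generated by gcd(a, b). Compute gcd(319, 99) with the extended Euclidean algorithm, tracking rows (r, s, t) with s·319 + t·99 = r:
  row A: (319, 1, 0)   [1·319 + 0·99 = 319]
  row B: (99, 0, 1)   [0·319 + 1·99 = 99]
  319 = 3·99 + 22   → row C = row A − 3·row B = (22, 1, −3)   [check: 1·319 − 3·99 = 22]
  99 = 4·22 + 11   → row D = row B − 4·row C = (11, −4, 13)   [check: −4·319 + 13·99 = 11]
  22 = 2·11 + 0   → remainder 0, stop. gcd = 11 (last nonzero row D).
So gcd(319, 99) = 11, with Bézout identity −4·319 + 13·99 = 11. Containment (⊇): the Bézout identity exhibits 11 as an element of (319, 99), giving (11) ⊆ (319, 99). Containment (⊆): since 11 | 319 and 11 | 99 (319 = 11·29, 99 = 11·9), every Z-linear combination of 319 and 99 is divisible by 11, so (319, 99) ⊆ (11). Therefore (319, 99) = (11), d = 11.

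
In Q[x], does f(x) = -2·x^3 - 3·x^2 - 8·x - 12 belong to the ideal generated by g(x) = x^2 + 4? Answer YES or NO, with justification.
In Q[x] the ideal (g) consists of all multiples of g, so f ∈ (g) iff g | f, i.e. iff the remainder of f on division by g is 0. Divide f by g (g is monic, so eliminate the leading term of the running remainder at each step):
  leading term -2·x^3: subtract (-2·x)·g(x) = -2·x^3 - 8·x, leaving -3·x^2 - 12
  leading term -3·x^2: subtract (-3)·g(x) = -3·x^2 - 12, leaving 0
The remainder is 0, so f(x) = g(x) · h(x) with h(x) = -2·x - 3. Hence g | f, i.e. f ∈ (g).

Final answer: YES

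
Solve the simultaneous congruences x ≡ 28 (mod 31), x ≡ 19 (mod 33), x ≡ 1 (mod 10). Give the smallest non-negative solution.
The moduli 31, 33, 10 are pairwise coprime, so by the CRT there is a unique solution mod 31·33·10 = 10230.
Solve by successive substitution. Start with x ≡ 28 (mod 31).
  Combine with x ≡ 19 (mod 33): write x = 28 + 31·t and require 28 + 31·t ≡ 19 (mod 33), i.e. 31·t ≡ 19 − 28 ≡ 24 (mod 33). Since 31^(−1) ≡ 16 (mod 33), t ≡ 16·24 ≡ 21 (mod 33). So x ≡ 28 + 31·21 = 679 (mod 1023).
  Combine with x ≡ 1 (mod 10): write x = 679 + 1023·t and require 679 + 1023·t ≡ 1 (mod 10), i.e. 1023·t ≡ 1 − 679 ≡ 2 (mod 10). Since 1023^(−1) ≡ 7 (mod 10) (1023 ≡ 3 (mod 10)), t ≡ 7·2 ≡ 4 (mod 10). So x ≡ 679 + 1023·4 = 4771 (mod 10230).
Unique solution in [0, 10230): x = 4771.

Final answer: x ≡ 4771 (mod 10230); the representative in [0, 10230) is 4771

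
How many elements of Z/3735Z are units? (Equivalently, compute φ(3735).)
An element a ∈ Z/3735Z is a unit iff gcd(a, 3735) = 1, so the number of units is φ(3735). φ is multiplicative, with φ(p^e) = p^e − p^(e−1). Factorise 3735 = 3^2 · 5 · 83. Then
  φ(3735) = (3^2 − 3^1) · (5 − 1) · (83 − 1) = 6 · 4 · 82 = 1968.

Final answer: Z/3735Z has φ(3735) = 1968 units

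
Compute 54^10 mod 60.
36

Use repeated squaring. Binary(10) = 1010. Walk through the bits of the exponent 10 left-to-right: at each bit after the leading one, square the running value, then multiply by 54 if the bit is 1 (always reducing mod 60):
  bit 1 = 1 (leading): start with 54.
  bit 2 = 0: square 54^2 = 2916 ≡ 36 (mod 60).
  bit 3 = 1: square 36^2 = 1296 ≡ 36; bit is 1, so multiply 36·54 = 1944 ≡ 24 (mod 60).
  bit 4 = 0: square 24^2 = 576 ≡ 36 (mod 60).
Final value: 54^10 ≡ 36 (mod 60).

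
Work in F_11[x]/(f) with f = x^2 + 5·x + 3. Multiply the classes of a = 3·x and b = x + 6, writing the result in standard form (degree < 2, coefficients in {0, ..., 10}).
Multiply as integer polynomials: a · b = 3·x^2 + 18·x. Reducing coefficients mod 11: a · b ≡ 3·x^2 + 7·x. Now divide by f(x) = x^2 + 5·x + 3 in F_11[x], eliminating the leading term at each step:
  leading term 3·x^2: subtract (3)·f(x) = 3·x^2 + 4·x + 9, leaving 3·x + 2 (coefficients mod 11)
The degree is now < 2, so this is the remainder. Hence a · b ≡ 3·x + 2 in F_11[x]/(f).

Final answer: a · b ≡ 3·x + 2 (mod f(x))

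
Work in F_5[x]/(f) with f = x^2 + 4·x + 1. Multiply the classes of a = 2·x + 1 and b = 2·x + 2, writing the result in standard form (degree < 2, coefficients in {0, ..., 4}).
Multiply as integer polynomials: a · b = 4·x^2 + 6·x + 2. Reducing coefficients mod 5: a · b ≡ 4·x^2 + x + 2. Now divide by f(x) = x^2 + 4·x + 1 in F_5[x], eliminating the leading term at each step:
  leading term 4·x^2: subtract (4)·f(x) = 4·x^2 + x + 4, leaving 3 (coefficients mod 5)
The degree is now < 2, so this is the remainder. Hence a · b ≡ 3 in F_5[x]/(f).

Final answer: a · b ≡ 3 (mod f(x))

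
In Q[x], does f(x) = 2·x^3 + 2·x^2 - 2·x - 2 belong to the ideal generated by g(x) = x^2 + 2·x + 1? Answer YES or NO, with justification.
In Q[x] the ideal (g) consists of all multiples of g, so f ∈ (g) iff g | f, i.e. iff the remainder of f on division by g is 0. Divide f by g (g is monic, so eliminate the leading term of the running remainder at each step):
  leading term 2·x^3: subtract (2·x)·g(x) = 2·x^3 + 4·x^2 + 2·x, leaving -2·x^2 - 4·x - 2
  leading term -2·x^2: subtract (-2)·g(x) = -2·x^2 - 4·x - 2, leaving 0
The remainder is 0, so f(x) = g(x) · h(x) with h(x) = 2·x - 2. Hence g | f, i.e. f ∈ (g).

Final answer: YES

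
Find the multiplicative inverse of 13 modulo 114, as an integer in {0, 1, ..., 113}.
13^(−1) ≡ 79 (mod 114)

Apply the extended Euclidean algorithm to (114, 13), tracking rows (r, s, t) with s·114 + t·13 = r. Each division r_prev = q·r_cur + r_new produces the new row as (previous row) − q·(current row):
  row A: (114, 1, 0)   [1·114 + 0·13 = 114]
  row B: (13, 0, 1)   [0·114 + 1·13 = 13]
  114 = 8·13 + 10   → row C = row A − 8·row B = (10, 1, −8)   [check: 1·114 − 8·13 = 10]
  13 = 1·10 + 3   → row D = row B − 1·row C = (3, −1, 9)   [check: −1·114 + 9·13 = 3]
  10 = 3·3 + 1   → row E = row C − 3·row D = (1, 4, −35)   [check: 4·114 − 35·13 = 1]
  3 = 3·1 + 0   → remainder 0, stop. gcd = 1 (last nonzero row E).
The gcd is 1, so 13 is invertible mod 114. The last nonzero row gives 4·114 − 35·13 = 1, so t = −35. So 13^(−1) ≡ −35 ≡ 79 (mod 114). Verify: 13 · 79 = 1027 ≡ 1 (mod 114). ✓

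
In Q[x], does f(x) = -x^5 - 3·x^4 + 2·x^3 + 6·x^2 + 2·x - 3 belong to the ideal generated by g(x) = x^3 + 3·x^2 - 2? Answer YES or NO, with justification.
In Q[x] the ideal (g) consists of all multiples of g, so f ∈ (g) iff g | f, i.e. iff the remainder of f on division by g is 0. Divide f by g (g is monic, so eliminate the leading term of the running remainder at each step):
  leading term -x^5: subtract (-x^2)·g(x) = -x^5 - 3·x^4 + 2·x^2, leaving 2·x^3 + 4·x^2 + 2·x - 3
  leading term 2·x^3: subtract (2)·g(x) = 2·x^3 + 6·x^2 - 4, leaving -2·x^2 + 2·x + 1
The remainder r(x) = -2·x^2 + 2·x + 1 ≠ 0 (and deg r < deg g), so g ∤ f, i.e. f ∉ (g).

Final answer: NO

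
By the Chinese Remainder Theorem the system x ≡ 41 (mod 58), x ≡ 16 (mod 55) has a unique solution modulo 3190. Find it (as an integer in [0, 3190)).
The moduli 58, 55 are pairwise coprime, so by the CRT there is a unique solution mod 58·55 = 3190.
Solve by successive substitution. Start with x ≡ 41 (mod 58).
  Combine with x ≡ 16 (mod 55): write x = 41 + 58·t and require 41 + 58·t ≡ 16 (mod 55), i.e. 58·t ≡ 16 − 41 ≡ 30 (mod 55). Since 58^(−1) ≡ 37 (mod 55) (58 ≡ 3 (mod 55)), t ≡ 37·30 ≡ 10 (mod 55). So x ≡ 41 + 58·10 = 621 (mod 3190).
Unique solution in [0, 3190): x = 621.

Final answer: x ≡ 621 (mod 3190); the representative in [0, 3190) is 621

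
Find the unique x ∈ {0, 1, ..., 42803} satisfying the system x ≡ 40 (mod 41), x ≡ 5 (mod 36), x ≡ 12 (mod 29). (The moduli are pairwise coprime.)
x ≡ 29273 (mod 42804); the representative in [0, 42804) is 29273

The moduli 41, 36, 29 are pairwise coprime, so by the CRT there is a unique solution mod 41·36·29 = 42804.
Solve by successive substitution. Start with x ≡ 40 (mod 41).
  Combine with x ≡ 5 (mod 36): write x = 40 + 41·t and require 40 + 41·t ≡ 5 (mod 36), i.e. 41·t ≡ 5 − 40 ≡ 1 (mod 36). Since 41^(−1) ≡ 29 (mod 36) (41 ≡ 5 (mod 36)), t ≡ 29·1 ≡ 29 (mod 36). So x ≡ 40 + 41·29 = 1229 (mod 1476).
  Combine with x ≡ 12 (mod 29): write x = 1229 + 1476·t and require 1229 + 1476·t ≡ 12 (mod 29), i.e. 1476·t ≡ 12 − 1229 ≡ 1 (mod 29). Since 1476^(−1) ≡ 19 (mod 29) (1476 ≡ 26 (mod 29)), t ≡ 19·1 ≡ 19 (mod 29). So x ≡ 1229 + 1476·19 = 29273 (mod 42804).
Unique solution in [0, 42804): x = 29273.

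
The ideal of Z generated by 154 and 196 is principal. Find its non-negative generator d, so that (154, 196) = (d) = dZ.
In the PID Z, (a, b) is generated by gcd(a, b). Compute gcd(196, 154) with the extended Euclidean algorithm, tracking rows (r, s, t) with s·196 + t·154 = r:
  row A: (196, 1, 0)   [1·196 + 0·154 = 196]
  row B: (154, 0, 1)   [0·196 + 1·154 = 154]
  196 = 1·154 + 42   → row C = row A − 1·row B = (42, 1, −1)   [check: 1·196 − 1·154 = 42]
  154 = 3·42 + 28   → row D = row B − 3·row C = (28, −3, 4)   [check: −3·196 + 4·154 = 28]
  42 = 1·28 + 14   → row E = row C − 1·row D = (14, 4, −5)   [check: 4·196 − 5·154 = 14]
  28 = 2·14 + 0   → remainder 0, stop. gcd = 14 (last nonzero row E).
So gcd(154, 196) = 14, with Bézout identity 4·196 − 5·154 = 14. Containment (⊇): the Bézout identity exhibits 14 as an element of (154, 196), giving (14) ⊆ (154, 196). Containment (⊆): since 14 | 154 and 14 | 196 (154 = 14·11, 196 = 14·14), every Z-linear combination of 154 and 196 is divisible by 14, so (154, 196) ⊆ (14). Therefore (154, 196) = (14), d = 14.

Final answer: (154, 196) = (14); d = 14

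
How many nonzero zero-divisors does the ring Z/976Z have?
In Z/976Z each nonzero element is either a unit (gcd with 976 is 1) or a zero-divisor (gcd > 1). The number of units is φ(976): factorise 976 = 2^4 · 61, so φ(976) = (2^4 − 2^3) · (61 − 1) = 8 · 60 = 480. The nonzero elements number 976 − 1 = 975. Hence the nonzero zero-divisors number 975 − 480 = 495.

Final answer: Z/976Z has 495 nonzero zero-divisors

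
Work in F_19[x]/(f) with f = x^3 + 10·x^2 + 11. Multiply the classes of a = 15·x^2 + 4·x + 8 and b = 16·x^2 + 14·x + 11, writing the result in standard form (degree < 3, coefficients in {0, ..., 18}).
a · b ≡ 6·x^2 + 5·x + 9 (mod f(x))

Multiply as integer polynomials: a · b = 240·x^4 + 274·x^3 + 349·x^2 + 156·x + 88. Reducing coefficients mod 19: a · b ≡ 12·x^4 + 8·x^3 + 7·x^2 + 4·x + 12. Now divide by f(x) = x^3 + 10·x^2 + 11 in F_19[x], eliminating the leading term at each step:
  leading term 12·x^4: subtract (12·x)·f(x) = 12·x^4 + 6·x^3 + 18·x, leaving 2·x^3 + 7·x^2 + 5·x + 12 (coefficients mod 19)
  leading term 2·x^3: subtract (2)·f(x) = 2·x^3 + x^2 + 3, leaving 6·x^2 + 5·x + 9 (coefficients mod 19)
The degree is now < 3, so this is the remainder. Hence a · b ≡ 6·x^2 + 5·x + 9 in F_19[x]/(f).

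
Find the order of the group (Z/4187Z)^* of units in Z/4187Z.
|(Z/4187Z)^*| = 4056

(Z/4187Z)^* consists of the classes a with gcd(a, 4187) = 1, so its order is φ(4187). φ is multiplicative, with φ(p^e) = p^e − p^(e−1). Factorise 4187 = 53 · 79. Then
  φ(4187) = (53 − 1) · (79 − 1) = 52 · 78 = 4056.
Thus |(Z/4187Z)^*| = 4056.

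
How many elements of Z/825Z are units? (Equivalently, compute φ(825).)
An element a ∈ Z/825Z is a unit iff gcd(a, 825) = 1, so the number of units is φ(825). φ is multiplicative, with φ(p^e) = p^e − p^(e−1). Factorise 825 = 3 · 5^2 · 11. Then
  φ(825) = (3 − 1) · (5^2 − 5^1) · (11 − 1) = 2 · 20 · 10 = 400.

Final answer: Z/825Z has φ(825) = 400 units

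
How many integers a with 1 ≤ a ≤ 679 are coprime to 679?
The number of a ∈ {1, ..., 679} with gcd(a, 679) = 1 is by definition Euler's totient φ(679). φ is multiplicative, with φ(p^e) = p^e − p^(e−1). Factorise 679 = 7 · 97. Then
  φ(679) = (7 − 1) · (97 − 1) = 6 · 96 = 576.
So there are 576 such integers.

Final answer: 576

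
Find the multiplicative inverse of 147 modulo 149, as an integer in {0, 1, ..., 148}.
Apply the extended Euclidean algorithm to (149, 147), tracking rows (r, s, t) with s·149 + t·147 = r. Each division r_prev = q·r_cur + r_new produces the new row as (previous row) − q·(current row):
  row A: (149, 1, 0)   [1·149 + 0·147 = 149]
  row B: (147, 0, 1)   [0·149 + 1·147 = 147]
  149 = 1·147 + 2   → row C = row A − 1·row B = (2, 1, −1)   [check: 1·149 − 1·147 = 2]
  147 = 73·2 + 1   → row D = row B − 73·row C = (1, −73, 74)   [check: −73·149 + 74·147 = 1]
  2 = 2·1 + 0   → remainder 0, stop. gcd = 1 (last nonzero row D).
The gcd is 1, so 147 is invertible mod 149. The last nonzero row gives −73·149 + 74·147 = 1, so t = 74. So 147^(−1) ≡ 74 (mod 149). Verify: 147 · 74 = 10878 ≡ 1 (mod 149). ✓

Final answer: 147^(−1) ≡ 74 (mod 149)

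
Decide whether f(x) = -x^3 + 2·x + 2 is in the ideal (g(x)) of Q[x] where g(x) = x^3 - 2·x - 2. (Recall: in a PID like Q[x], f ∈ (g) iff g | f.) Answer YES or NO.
YES

In Q[x] the ideal (g) consists of all multiples of g, so f ∈ (g) iff g | f, i.e. iff the remainder of f on division by g is 0. Divide f by g (g is monic, so eliminate the leading term of the running remainder at each step):
  leading term -x^3: subtract (-1)·g(x) = -x^3 + 2·x + 2, leaving 0
The remainder is 0, so f(x) = g(x) · h(x) with h(x) = -1. Hence g | f, i.e. f ∈ (g).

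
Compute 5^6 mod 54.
Use repeated squaring. Binary(6) = 110. Walk through the bits of the exponent 6 left-to-right: at each bit after the leading one, square the running value, then multiply by 5 if the bit is 1 (always reducing mod 54):
  bit 1 = 1 (leading): start with 5.
  bit 2 = 1: square 5^2 = 25; bit is 1, so multiply 25·5 = 125 ≡ 17 (mod 54).
  bit 3 = 0: square 17^2 = 289 ≡ 19 (mod 54).
Final value: 5^6 ≡ 19 (mod 54).

Final answer: 19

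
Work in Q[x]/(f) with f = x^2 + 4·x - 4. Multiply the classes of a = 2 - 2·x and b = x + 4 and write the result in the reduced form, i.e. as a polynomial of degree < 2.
a · b ≡ 2·x (mod f(x))

First multiply in Q[x] without reducing: a · b = -2·x^2 - 6·x + 8. Now divide by f(x) = x^2 + 4·x - 4, eliminating the leading term at each step:
  leading term -2·x^2: subtract (-2)·f(x) = -2·x^2 - 8·x + 8, leaving 2·x
The degree is now < 2, so this is the remainder. Hence a · b ≡ 2·x in Q[x]/(f).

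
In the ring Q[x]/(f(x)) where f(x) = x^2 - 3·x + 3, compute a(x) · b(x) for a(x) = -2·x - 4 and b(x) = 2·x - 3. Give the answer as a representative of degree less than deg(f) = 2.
First multiply in Q[x] without reducing: a · b = -4·x^2 - 2·x + 12. Now divide by f(x) = x^2 - 3·x + 3, eliminating the leading term at each step:
  leading term -4·x^2: subtract (-4)·f(x) = -4·x^2 + 12·x - 12, leaving 24 - 14·x
The degree is now < 2, so this is the remainder. Hence a · b ≡ 24 - 14·x in Q[x]/(f).

Final answer: a · b ≡ 24 - 14·x (mod f(x))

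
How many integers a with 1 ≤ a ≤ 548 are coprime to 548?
The number of a ∈ {1, ..., 548} with gcd(a, 548) = 1 is by definition Euler's totient φ(548). φ is multiplicative, with φ(p^e) = p^e − p^(e−1). Factorise 548 = 2^2 · 137. Then
  φ(548) = (2^2 − 2^1) · (137 − 1) = 2 · 136 = 272.
So there are 272 such integers.

Final answer: 272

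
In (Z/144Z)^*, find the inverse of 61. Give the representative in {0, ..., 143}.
61^(−1) ≡ 85 (mod 144)

Apply the extended Euclidean algorithm to (144, 61), tracking rows (r, s, t) with s·144 + t·61 = r. Each division r_prev = q·r_cur + r_new produces the new row as (previous row) − q·(current row):
  row A: (144, 1, 0)   [1·144 + 0·61 = 144]
  row B: (61, 0, 1)   [0·144 + 1·61 = 61]
  144 = 2·61 + 22   → row C = row A − 2·row B = (22, 1, −2)   [check: 1·144 − 2·61 = 22]
  61 = 2·22 + 17   → row D = row B − 2·row C = (17, −2, 5)   [check: −2·144 + 5·61 = 17]
  22 = 1·17 + 5   → row E = row C − 1·row D = (5, 3, −7)   [check: 3·144 − 7·61 = 5]
  17 = 3·5 + 2   → row F = row D − 3·row E = (2, −11, 26)   [check: −11·144 + 26·61 = 2]
  5 = 2·2 + 1   → row G = row E − 2·row F = (1, 25, −59)   [check: 25·144 − 59·61 = 1]
  2 = 2·1 + 0   → remainder 0, stop. gcd = 1 (last nonzero row G).
The gcd is 1, so 61 is invertible mod 144. The last nonzero row gives 25·144 − 59·61 = 1, so t = −59. So 61^(−1) ≡ −59 ≡ 85 (mod 144). Verify: 61 · 85 = 5185 ≡ 1 (mod 144). ✓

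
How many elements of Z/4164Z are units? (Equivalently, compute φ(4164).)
Z/4164Z has φ(4164) = 1384 units

An element a ∈ Z/4164Z is a unit iff gcd(a, 4164) = 1, so the number of units is φ(4164). φ is multiplicative, with φ(p^e) = p^e − p^(e−1). Factorise 4164 = 2^2 · 3 · 347. Then
  φ(4164) = (2^2 − 2^1) · (3 − 1) · (347 − 1) = 2 · 2 · 346 = 1384.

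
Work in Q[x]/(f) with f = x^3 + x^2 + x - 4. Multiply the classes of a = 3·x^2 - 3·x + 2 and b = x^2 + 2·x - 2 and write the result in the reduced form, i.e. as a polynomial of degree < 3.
First multiply in Q[x] without reducing: a · b = 3·x^4 + 3·x^3 - 10·x^2 + 10·x - 4. Now divide by f(x) = x^3 + x^2 + x - 4, eliminating the leading term at each step:
  leading term 3·x^4: subtract (3·x)·f(x) = 3·x^4 + 3·x^3 + 3·x^2 - 12·x, leaving -13·x^2 + 22·x - 4
The degree is now < 3, so this is the remainder. Hence a · b ≡ -13·x^2 + 22·x - 4 in Q[x]/(f).

Final answer: a · b ≡ -13·x^2 + 22·x - 4 (mod f(x))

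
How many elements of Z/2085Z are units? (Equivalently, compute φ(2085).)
An element a ∈ Z/2085Z is a unit iff gcd(a, 2085) = 1, so the number of units is φ(2085). φ is multiplicative, with φ(p^e) = p^e − p^(e−1). Factorise 2085 = 3 · 5 · 139. Then
  φ(2085) = (3 − 1) · (5 − 1) · (139 − 1) = 2 · 4 · 138 = 1104.

Final answer: Z/2085Z has φ(2085) = 1104 units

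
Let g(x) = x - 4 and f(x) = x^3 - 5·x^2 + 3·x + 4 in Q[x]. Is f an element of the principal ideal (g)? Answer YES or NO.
YES

In Q[x] the ideal (g) consists of all multiples of g, so f ∈ (g) iff g | f, i.e. iff the remainder of f on division by g is 0. Divide f by g (g is monic, so eliminate the leading term of the running remainder at each step):
  leading term x^3: subtract (x^2)·g(x) = x^3 - 4·x^2, leaving -x^2 + 3·x + 4
  leading term -x^2: subtract (-x)·g(x) = -x^2 + 4·x, leaving 4 - x
  leading term -x: subtract (-1)·g(x) = 4 - x, leaving 0
The remainder is 0, so f(x) = g(x) · h(x) with h(x) = x^2 - x - 1. Hence g | f, i.e. f ∈ (g).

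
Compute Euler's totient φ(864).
φ(864) = 288

φ is multiplicative, with φ(p^e) = p^e − p^(e−1). Factorise 864 = 2^5 · 3^3. Then
  φ(864) = (2^5 − 2^4) · (3^3 − 3^2) = 16 · 18 = 288.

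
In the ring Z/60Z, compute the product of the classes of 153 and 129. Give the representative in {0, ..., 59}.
57

Reduce the factors first: 153 ≡ 33, 129 ≡ 9 (mod 60), so 153 · 129 ≡ 33 · 9 (mod 60). 33 · 9 = 297. Dividing by 60: 297 = 4·60 + 57. So (153 · 129) mod 60 = 57.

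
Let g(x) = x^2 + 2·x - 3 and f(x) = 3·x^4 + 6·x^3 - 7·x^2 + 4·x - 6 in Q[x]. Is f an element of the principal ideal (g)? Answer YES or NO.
In Q[x] the ideal (g) consists of all multiples of g, so f ∈ (g) iff g | f, i.e. iff the remainder of f on division by g is 0. Divide f by g (g is monic, so eliminate the leading term of the running remainder at each step):
  leading term 3·x^4: subtract (3·x^2)·g(x) = 3·x^4 + 6·x^3 - 9·x^2, leaving 2·x^2 + 4·x - 6
  leading term 2·x^2: subtract (2)·g(x) = 2·x^2 + 4·x - 6, leaving 0
The remainder is 0, so f(x) = g(x) · h(x) with h(x) = 3·x^2 + 2. Hence g | f, i.e. f ∈ (g).

Final answer: YES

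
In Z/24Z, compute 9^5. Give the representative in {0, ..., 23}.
Use repeated squaring. Binary(5) = 101. Walk through the bits of the exponent 5 left-to-right: at each bit after the leading one, square the running value, then multiply by 9 if the bit is 1 (always reducing mod 24):
  bit 1 = 1 (leading): start with 9.
  bit 2 = 0: square 9^2 = 81 ≡ 9 (mod 24).
  bit 3 = 1: square 9^2 = 81 ≡ 9; bit is 1, so multiply 9·9 = 81 ≡ 9 (mod 24).
Final value: 9^5 ≡ 9 (mod 24).

Final answer: 9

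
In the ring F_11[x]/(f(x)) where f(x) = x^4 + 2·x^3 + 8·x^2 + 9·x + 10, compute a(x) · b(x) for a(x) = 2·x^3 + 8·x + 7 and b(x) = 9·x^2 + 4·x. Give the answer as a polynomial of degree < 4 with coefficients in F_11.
Multiply as integer polynomials: a · b = 18·x^5 + 8·x^4 + 72·x^3 + 95·x^2 + 28·x. Reducing coefficients mod 11: a · b ≡ 7·x^5 + 8·x^4 + 6·x^3 + 7·x^2 + 6·x. Now divide by f(x) = x^4 + 2·x^3 + 8·x^2 + 9·x + 10 in F_11[x], eliminating the leading term at each step:
  leading term 7·x^5: subtract (7·x)·f(x) = 7·x^5 + 3·x^4 + x^3 + 8·x^2 + 4·x, leaving 5·x^4 + 5·x^3 + 10·x^2 + 2·x (coefficients mod 11)
  leading term 5·x^4: subtract (5)·f(x) = 5·x^4 + 10·x^3 + 7·x^2 + x + 6, leaving 6·x^3 + 3·x^2 + x + 5 (coefficients mod 11)
The degree is now < 4, so this is the remainder. Hence a · b ≡ 6·x^3 + 3·x^2 + x + 5 in F_11[x]/(f).

Final answer: a · b ≡ 6·x^3 + 3·x^2 + x + 5 (mod f(x))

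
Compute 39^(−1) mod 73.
Apply the extended Euclidean algorithm to (73, 39), tracking rows (r, s, t) with s·73 + t·39 = r. Each division r_prev = q·r_cur + r_new produces the new row as (previous row) − q·(current row):
  row A: (73, 1, 0)   [1·73 + 0·39 = 73]
  row B: (39, 0, 1)   [0·73 + 1·39 = 39]
  73 = 1·39 + 34   → row C = row A − 1·row B = (34, 1, −1)   [check: 1·73 − 1·39 = 34]
  39 = 1·34 + 5   → row D = row B − 1·row C = (5, −1, 2)   [check: −1·73 + 2·39 = 5]
  34 = 6·5 + 4   → row E = row C − 6·row D = (4, 7, −13)   [check: 7·73 − 13·39 = 4]
  5 = 1·4 + 1   → row F = row D − 1·row E = (1, −8, 15)   [check: −8·73 + 15·39 = 1]
  4 = 4·1 + 0   → remainder 0, stop. gcd = 1 (last nonzero row F).
The gcd is 1, so 39 is invertible mod 73. The last nonzero row gives −8·73 + 15·39 = 1, so t = 15. So 39^(−1) ≡ 15 (mod 73). Verify: 39 · 15 = 585 ≡ 1 (mod 73). ✓

Final answer: 39^(−1) ≡ 15 (mod 73)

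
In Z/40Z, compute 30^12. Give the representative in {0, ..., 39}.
0

Use repeated squaring. Binary(12) = 1100. Walk through the bits of the exponent 12 left-to-right: at each bit after the leading one, square the running value, then multiply by 30 if the bit is 1 (always reducing mod 40):
  bit 1 = 1 (leading): start with 30.
  bit 2 = 1: square 30^2 = 900 ≡ 20; bit is 1, so multiply 20·30 = 600 ≡ 0 (mod 40).
  bit 3 = 0: square 0^2 = 0 (mod 40).
  bit 4 = 0: square 0^2 = 0 (mod 40).
Final value: 30^12 ≡ 0 (mod 40).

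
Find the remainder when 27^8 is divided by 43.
16

Use repeated squaring. Binary(8) = 1000. Walk through the bits of the exponent 8 left-to-right: at each bit after the leading one, square the running value, then multiply by 27 if the bit is 1 (always reducing mod 43):
  bit 1 = 1 (leading): start with 27.
  bit 2 = 0: square 27^2 = 729 ≡ 41 (mod 43).
  bit 3 = 0: square 41^2 = 1681 ≡ 4 (mod 43).
  bit 4 = 0: square 4^2 = 16 (mod 43).
Final value: 27^8 ≡ 16 (mod 43).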